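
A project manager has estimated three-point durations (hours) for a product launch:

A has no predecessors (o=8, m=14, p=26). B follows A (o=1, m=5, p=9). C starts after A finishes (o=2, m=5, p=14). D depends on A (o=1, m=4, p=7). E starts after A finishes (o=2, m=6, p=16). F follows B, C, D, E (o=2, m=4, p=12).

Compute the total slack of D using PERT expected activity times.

3 hours

te_A = (8 + 4·14 + 26)/6 = 90/6 = 15
te_B = (1 + 4·5 + 9)/6 = 30/6 = 5
te_C = (2 + 4·5 + 14)/6 = 36/6 = 6
te_D = (1 + 4·4 + 7)/6 = 24/6 = 4
te_E = (2 + 4·6 + 16)/6 = 42/6 = 7
te_F = (2 + 4·4 + 12)/6 = 30/6 = 5

Forward pass:
ES_A = 0; EF_A = 15
ES_B = 15; EF_B = 15+5 = 20
ES_C = 15; EF_C = 15+6 = 21
ES_D = 15; EF_D = 15+4 = 19
ES_E = 15; EF_E = 15+7 = 22
ES_F = max(EF_B=20, EF_C=21, EF_D=19, EF_E=22) = 22; EF_F = 22+5 = 27
Expected project duration μ = 27 hours. Critical path: A → E → F.

Backward pass:
LF_F = 27; LS_F = 27−5 = 22
LF_E = LS_F = 22; LS_E = 22−7 = 15
LF_D = LS_F = 22; LS_D = 22−4 = 18
LF_C = LS_F = 22; LS_C = 22−6 = 16
LF_B = LS_F = 22; LS_B = 22−5 = 17
LF_A = min(LS_B=17, LS_C=16, LS_D=18, LS_E=15) = 15; LS_A = 15−15 = 0
Slack_D = LS_D − ES_D = 18 − 15 = 3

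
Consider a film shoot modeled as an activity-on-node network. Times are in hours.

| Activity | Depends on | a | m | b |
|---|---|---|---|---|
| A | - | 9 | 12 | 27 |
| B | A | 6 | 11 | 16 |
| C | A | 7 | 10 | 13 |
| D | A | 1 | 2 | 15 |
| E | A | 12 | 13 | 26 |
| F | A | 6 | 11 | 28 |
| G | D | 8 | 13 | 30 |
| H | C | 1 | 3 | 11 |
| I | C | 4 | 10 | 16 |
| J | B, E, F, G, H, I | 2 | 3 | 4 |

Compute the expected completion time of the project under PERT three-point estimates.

te_A = (9 + 4·12 + 27)/6 = 84/6 = 14
te_B = (6 + 4·11 + 16)/6 = 66/6 = 11
te_C = (7 + 4·10 + 13)/6 = 60/6 = 10
te_D = (1 + 4·2 + 15)/6 = 24/6 = 4
te_E = (12 + 4·13 + 26)/6 = 90/6 = 15
te_F = (6 + 4·11 + 28)/6 = 78/6 = 13
te_G = (8 + 4·13 + 30)/6 = 90/6 = 15
te_H = (1 + 4·3 + 11)/6 = 24/6 = 4
te_I = (4 + 4·10 + 16)/6 = 60/6 = 10
te_J = (2 + 4·3 + 4)/6 = 18/6 = 3

Forward pass:
ES_A = 0; EF_A = 14
ES_B = 14; EF_B = 14+11 = 25
ES_C = 14; EF_C = 14+10 = 24
ES_D = 14; EF_D = 14+4 = 18
ES_E = 14; EF_E = 14+15 = 29
ES_F = 14; EF_F = 14+13 = 27
ES_G = 18; EF_G = 18+15 = 33
ES_H = 24; EF_H = 24+4 = 28
ES_I = 24; EF_I = 24+10 = 34
ES_J = max(EF_B=25, EF_E=29, EF_F=27, EF_G=33, EF_H=28, EF_I=34) = 34; EF_J = 34+3 = 37
Expected project duration μ = 37 hours. Critical path: A → C → I → J.

37 hours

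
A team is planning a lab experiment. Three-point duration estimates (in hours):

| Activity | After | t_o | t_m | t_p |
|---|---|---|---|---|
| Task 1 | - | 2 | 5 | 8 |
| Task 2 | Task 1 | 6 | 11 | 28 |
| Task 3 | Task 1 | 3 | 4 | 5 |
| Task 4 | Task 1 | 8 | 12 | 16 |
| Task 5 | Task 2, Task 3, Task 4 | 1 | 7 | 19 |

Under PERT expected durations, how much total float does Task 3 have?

te_Task 1 = (2 + 4·5 + 8)/6 = 30/6 = 5
te_Task 2 = (6 + 4·11 + 28)/6 = 78/6 = 13
te_Task 3 = (3 + 4·4 + 5)/6 = 24/6 = 4
te_Task 4 = (8 + 4·12 + 16)/6 = 72/6 = 12
te_Task 5 = (1 + 4·7 + 19)/6 = 48/6 = 8

Forward pass:
ES_Task 1 = 0; EF_Task 1 = 5
ES_Task 2 = 5; EF_Task 2 = 5+13 = 18
ES_Task 3 = 5; EF_Task 3 = 5+4 = 9
ES_Task 4 = 5; EF_Task 4 = 5+12 = 17
ES_Task 5 = max(EF_Task 2=18, EF_Task 3=9, EF_Task 4=17) = 18; EF_Task 5 = 18+8 = 26
Expected project duration μ = 26 hours. Critical path: Task 1 → Task 2 → Task 5.

Backward pass:
LF_Task 5 = 26; LS_Task 5 = 26−8 = 18
LF_Task 4 = LS_Task 5 = 18; LS_Task 4 = 18−12 = 6
LF_Task 3 = LS_Task 5 = 18; LS_Task 3 = 18−4 = 14
LF_Task 2 = LS_Task 5 = 18; LS_Task 2 = 18−13 = 5
LF_Task 1 = min(LS_Task 2=5, LS_Task 3=14, LS_Task 4=6) = 5; LS_Task 1 = 5−5 = 0
Slack_Task 3 = LS_Task 3 − ES_Task 3 = 14 − 5 = 9

9 hours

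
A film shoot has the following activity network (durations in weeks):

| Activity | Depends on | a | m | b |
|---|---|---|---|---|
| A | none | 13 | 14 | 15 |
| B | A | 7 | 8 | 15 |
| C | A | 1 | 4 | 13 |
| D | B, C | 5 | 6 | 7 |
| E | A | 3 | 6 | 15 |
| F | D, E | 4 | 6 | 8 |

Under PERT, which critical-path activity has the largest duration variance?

te_A = (13 + 4·14 + 15)/6 = 84/6 = 14; σ²_A = ((15−13)/6)² = 0.111
te_B = (7 + 4·8 + 15)/6 = 54/6 = 9; σ²_B = ((15−7)/6)² = 1.778
te_C = (1 + 4·4 + 13)/6 = 30/6 = 5; σ²_C = ((13−1)/6)² = 4.000
te_D = (5 + 4·6 + 7)/6 = 36/6 = 6; σ²_D = ((7−5)/6)² = 0.111
te_E = (3 + 4·6 + 15)/6 = 42/6 = 7; σ²_E = ((15−3)/6)² = 4.000
te_F = (4 + 4·6 + 8)/6 = 36/6 = 6; σ²_F = ((8−4)/6)² = 0.444

Forward pass:
ES_A = 0; EF_A = 14
ES_B = 14; EF_B = 14+9 = 23
ES_C = 14; EF_C = 14+5 = 19
ES_D = max(EF_B=23, EF_C=19) = 23; EF_D = 23+6 = 29
ES_E = 14; EF_E = 14+7 = 21
ES_F = max(EF_D=29, EF_E=21) = 29; EF_F = 29+6 = 35
Expected project duration μ = 35 weeks. Critical path: A → B → D → F.

Variances on critical path: σ²_A=0.111, σ²_B=1.778, σ²_D=0.111, σ²_F=0.444.
Largest is σ²_B = 1.778.

B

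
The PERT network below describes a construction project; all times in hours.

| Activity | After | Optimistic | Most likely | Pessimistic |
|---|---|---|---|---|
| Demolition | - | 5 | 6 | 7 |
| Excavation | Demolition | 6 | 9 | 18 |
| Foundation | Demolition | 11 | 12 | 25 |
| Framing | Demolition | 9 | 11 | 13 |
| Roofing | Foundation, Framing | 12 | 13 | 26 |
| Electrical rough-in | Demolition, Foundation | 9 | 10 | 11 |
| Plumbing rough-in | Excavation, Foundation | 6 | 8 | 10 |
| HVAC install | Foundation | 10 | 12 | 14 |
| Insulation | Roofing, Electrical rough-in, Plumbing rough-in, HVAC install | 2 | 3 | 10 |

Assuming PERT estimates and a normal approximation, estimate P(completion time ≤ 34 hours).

te_Demolition = (5 + 4·6 + 7)/6 = 36/6 = 6; σ²_Demolition = ((7−5)/6)² = 0.111
te_Excavation = (6 + 4·9 + 18)/6 = 60/6 = 10; σ²_Excavation = ((18−6)/6)² = 4.000
te_Foundation = (11 + 4·12 + 25)/6 = 84/6 = 14; σ²_Foundation = ((25−11)/6)² = 5.444
te_Framing = (9 + 4·11 + 13)/6 = 66/6 = 11; σ²_Framing = ((13−9)/6)² = 0.444
te_Roofing = (12 + 4·13 + 26)/6 = 90/6 = 15; σ²_Roofing = ((26−12)/6)² = 5.444
te_Electrical rough-in = (9 + 4·10 + 11)/6 = 60/6 = 10; σ²_Electrical rough-in = ((11−9)/6)² = 0.111
te_Plumbing rough-in = (6 + 4·8 + 10)/6 = 48/6 = 8; σ²_Plumbing rough-in = ((10−6)/6)² = 0.444
te_HVAC install = (10 + 4·12 + 14)/6 = 72/6 = 12; σ²_HVAC install = ((14−10)/6)² = 0.444
te_Insulation = (2 + 4·3 + 10)/6 = 24/6 = 4; σ²_Insulation = ((10−2)/6)² = 1.778

Forward pass:
ES_Demolition = 0; EF_Demolition = 6
ES_Excavation = 6; EF_Excavation = 6+10 = 16
ES_Foundation = 6; EF_Foundation = 6+14 = 20
ES_Framing = 6; EF_Framing = 6+11 = 17
ES_Roofing = max(EF_Foundation=20, EF_Framing=17) = 20; EF_Roofing = 20+15 = 35
ES_Electrical rough-in = max(EF_Demolition=6, EF_Foundation=20) = 20; EF_Electrical rough-in = 20+10 = 30
ES_Plumbing rough-in = max(EF_Excavation=16, EF_Foundation=20) = 20; EF_Plumbing rough-in = 20+8 = 28
ES_HVAC install = 20; EF_HVAC install = 20+12 = 32
ES_Insulation = max(EF_Roofing=35, EF_Electrical rough-in=30, EF_Plumbing rough-in=28, EF_HVAC install=32) = 35; EF_Insulation = 35+4 = 39
Expected project duration μ = 39 hours. Critical path: Demolition → Foundation → Roofing → Insulation.

Variance along critical path = 0.111 + 5.444 + 5.444 + 1.778 = 12.778; σ = √12.778 = 3.575 hours.
Z = (34 − 39) / 3.575 = -1.399
P(T ≤ 34) = Φ(-1.399) ≈ 0.081

0.081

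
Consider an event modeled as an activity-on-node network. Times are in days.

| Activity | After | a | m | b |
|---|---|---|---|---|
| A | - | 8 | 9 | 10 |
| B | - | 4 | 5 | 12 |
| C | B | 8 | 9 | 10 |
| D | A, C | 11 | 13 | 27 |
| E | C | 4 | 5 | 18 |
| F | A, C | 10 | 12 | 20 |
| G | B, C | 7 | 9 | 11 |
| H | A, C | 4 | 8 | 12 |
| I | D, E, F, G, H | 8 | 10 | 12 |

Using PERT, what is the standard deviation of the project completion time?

te_A = (8 + 4·9 + 10)/6 = 54/6 = 9; σ²_A = ((10−8)/6)² = 0.111
te_B = (4 + 4·5 + 12)/6 = 36/6 = 6; σ²_B = ((12−4)/6)² = 1.778
te_C = (8 + 4·9 + 10)/6 = 54/6 = 9; σ²_C = ((10−8)/6)² = 0.111
te_D = (11 + 4·13 + 27)/6 = 90/6 = 15; σ²_D = ((27−11)/6)² = 7.111
te_E = (4 + 4·5 + 18)/6 = 42/6 = 7; σ²_E = ((18−4)/6)² = 5.444
te_F = (10 + 4·12 + 20)/6 = 78/6 = 13; σ²_F = ((20−10)/6)² = 2.778
te_G = (7 + 4·9 + 11)/6 = 54/6 = 9; σ²_G = ((11−7)/6)² = 0.444
te_H = (4 + 4·8 + 12)/6 = 48/6 = 8; σ²_H = ((12−4)/6)² = 1.778
te_I = (8 + 4·10 + 12)/6 = 60/6 = 10; σ²_I = ((12−8)/6)² = 0.444

Forward pass:
ES_A = 0; EF_A = 9
ES_B = 0; EF_B = 6
ES_C = 6; EF_C = 6+9 = 15
ES_D = max(EF_A=9, EF_C=15) = 15; EF_D = 15+15 = 30
ES_E = 15; EF_E = 15+7 = 22
ES_F = max(EF_A=9, EF_C=15) = 15; EF_F = 15+13 = 28
ES_G = max(EF_B=6, EF_C=15) = 15; EF_G = 15+9 = 24
ES_H = max(EF_A=9, EF_C=15) = 15; EF_H = 15+8 = 23
ES_I = max(EF_D=30, EF_E=22, EF_F=28, EF_G=24, EF_H=23) = 30; EF_I = 30+10 = 40
Expected project duration μ = 40 days. Critical path: B → C → D → I.

Variance along critical path = 1.778 + 0.111 + 7.111 + 0.444 = 9.444
σ = √9.444 = 3.073 days

3.07 days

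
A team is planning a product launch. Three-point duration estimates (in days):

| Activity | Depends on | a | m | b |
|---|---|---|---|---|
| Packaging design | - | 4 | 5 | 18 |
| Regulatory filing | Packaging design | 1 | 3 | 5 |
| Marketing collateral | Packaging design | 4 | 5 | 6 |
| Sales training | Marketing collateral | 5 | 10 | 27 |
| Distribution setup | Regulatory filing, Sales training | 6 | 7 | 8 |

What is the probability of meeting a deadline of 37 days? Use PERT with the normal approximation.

0.915

te_Packaging design = (4 + 4·5 + 18)/6 = 42/6 = 7; σ²_Packaging design = ((18−4)/6)² = 5.444
te_Regulatory filing = (1 + 4·3 + 5)/6 = 18/6 = 3; σ²_Regulatory filing = ((5−1)/6)² = 0.444
te_Marketing collateral = (4 + 4·5 + 6)/6 = 30/6 = 5; σ²_Marketing collateral = ((6−4)/6)² = 0.111
te_Sales training = (5 + 4·10 + 27)/6 = 72/6 = 12; σ²_Sales training = ((27−5)/6)² = 13.444
te_Distribution setup = (6 + 4·7 + 8)/6 = 42/6 = 7; σ²_Distribution setup = ((8−6)/6)² = 0.111

Forward pass:
ES_Packaging design = 0; EF_Packaging design = 7
ES_Regulatory filing = 7; EF_Regulatory filing = 7+3 = 10
ES_Marketing collateral = 7; EF_Marketing collateral = 7+5 = 12
ES_Sales training = 12; EF_Sales training = 12+12 = 24
ES_Distribution setup = max(EF_Regulatory filing=10, EF_Sales training=24) = 24; EF_Distribution setup = 24+7 = 31
Expected project duration μ = 31 days. Critical path: Packaging design → Marketing collateral → Sales training → Distribution setup.

Variance along critical path = 5.444 + 0.111 + 13.444 + 0.111 = 19.111; σ = √19.111 = 4.372 days.
Z = (37 − 31) / 4.372 = 1.372
P(T ≤ 37) = Φ(1.372) ≈ 0.915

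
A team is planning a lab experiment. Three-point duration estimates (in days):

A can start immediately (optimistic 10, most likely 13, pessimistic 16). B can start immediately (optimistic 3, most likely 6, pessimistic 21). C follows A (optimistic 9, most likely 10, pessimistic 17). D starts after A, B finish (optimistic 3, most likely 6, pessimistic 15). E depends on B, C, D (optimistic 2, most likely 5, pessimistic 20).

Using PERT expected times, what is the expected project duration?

31 days

te_A = (10 + 4·13 + 16)/6 = 78/6 = 13
te_B = (3 + 4·6 + 21)/6 = 48/6 = 8
te_C = (9 + 4·10 + 17)/6 = 66/6 = 11
te_D = (3 + 4·6 + 15)/6 = 42/6 = 7
te_E = (2 + 4·5 + 20)/6 = 42/6 = 7

Forward pass:
ES_A = 0; EF_A = 13
ES_B = 0; EF_B = 8
ES_C = 13; EF_C = 13+11 = 24
ES_D = max(EF_A=13, EF_B=8) = 13; EF_D = 13+7 = 20
ES_E = max(EF_B=8, EF_C=24, EF_D=20) = 24; EF_E = 24+7 = 31
Expected project duration μ = 31 days. Critical path: A → C → E.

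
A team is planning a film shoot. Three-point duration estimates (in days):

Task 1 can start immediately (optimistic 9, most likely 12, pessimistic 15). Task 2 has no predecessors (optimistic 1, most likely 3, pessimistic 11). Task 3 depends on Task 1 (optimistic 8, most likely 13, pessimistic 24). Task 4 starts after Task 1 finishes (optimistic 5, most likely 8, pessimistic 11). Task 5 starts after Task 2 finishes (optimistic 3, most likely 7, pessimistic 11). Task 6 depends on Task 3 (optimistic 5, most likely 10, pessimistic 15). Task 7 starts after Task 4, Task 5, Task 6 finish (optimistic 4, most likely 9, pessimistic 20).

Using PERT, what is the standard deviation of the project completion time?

te_Task 1 = (9 + 4·12 + 15)/6 = 72/6 = 12; σ²_Task 1 = ((15−9)/6)² = 1.000
te_Task 2 = (1 + 4·3 + 11)/6 = 24/6 = 4; σ²_Task 2 = ((11−1)/6)² = 2.778
te_Task 3 = (8 + 4·13 + 24)/6 = 84/6 = 14; σ²_Task 3 = ((24−8)/6)² = 7.111
te_Task 4 = (5 + 4·8 + 11)/6 = 48/6 = 8; σ²_Task 4 = ((11−5)/6)² = 1.000
te_Task 5 = (3 + 4·7 + 11)/6 = 42/6 = 7; σ²_Task 5 = ((11−3)/6)² = 1.778
te_Task 6 = (5 + 4·10 + 15)/6 = 60/6 = 10; σ²_Task 6 = ((15−5)/6)² = 2.778
te_Task 7 = (4 + 4·9 + 20)/6 = 60/6 = 10; σ²_Task 7 = ((20−4)/6)² = 7.111

Forward pass:
ES_Task 1 = 0; EF_Task 1 = 12
ES_Task 2 = 0; EF_Task 2 = 4
ES_Task 3 = 12; EF_Task 3 = 12+14 = 26
ES_Task 4 = 12; EF_Task 4 = 12+8 = 20
ES_Task 5 = 4; EF_Task 5 = 4+7 = 11
ES_Task 6 = 26; EF_Task 6 = 26+10 = 36
ES_Task 7 = max(EF_Task 4=20, EF_Task 5=11, EF_Task 6=36) = 36; EF_Task 7 = 36+10 = 46
Expected project duration μ = 46 days. Critical path: Task 1 → Task 3 → Task 6 → Task 7.

Variance along critical path = 1.000 + 7.111 + 2.778 + 7.111 = 18.000
σ = √18.000 = 4.243 days

4.24 days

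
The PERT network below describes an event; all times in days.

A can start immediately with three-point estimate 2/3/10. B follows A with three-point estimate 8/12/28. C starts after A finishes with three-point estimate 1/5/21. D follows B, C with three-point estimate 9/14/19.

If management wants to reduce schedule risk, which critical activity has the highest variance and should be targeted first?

B

te_A = (2 + 4·3 + 10)/6 = 24/6 = 4; σ²_A = ((10−2)/6)² = 1.778
te_B = (8 + 4·12 + 28)/6 = 84/6 = 14; σ²_B = ((28−8)/6)² = 11.111
te_C = (1 + 4·5 + 21)/6 = 42/6 = 7; σ²_C = ((21−1)/6)² = 11.111
te_D = (9 + 4·14 + 19)/6 = 84/6 = 14; σ²_D = ((19−9)/6)² = 2.778

Forward pass:
ES_A = 0; EF_A = 4
ES_B = 4; EF_B = 4+14 = 18
ES_C = 4; EF_C = 4+7 = 11
ES_D = max(EF_B=18, EF_C=11) = 18; EF_D = 18+14 = 32
Expected project duration μ = 32 days. Critical path: A → B → D.

Variances on critical path: σ²_A=1.778, σ²_B=11.111, σ²_D=2.778.
Largest is σ²_B = 11.111.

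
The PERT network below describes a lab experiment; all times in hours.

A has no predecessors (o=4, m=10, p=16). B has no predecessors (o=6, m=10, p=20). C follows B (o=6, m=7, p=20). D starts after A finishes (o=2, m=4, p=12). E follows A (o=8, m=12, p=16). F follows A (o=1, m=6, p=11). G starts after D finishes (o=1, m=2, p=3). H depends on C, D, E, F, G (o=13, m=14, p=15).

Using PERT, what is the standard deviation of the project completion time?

te_A = (4 + 4·10 + 16)/6 = 60/6 = 10; σ²_A = ((16−4)/6)² = 4.000
te_B = (6 + 4·10 + 20)/6 = 66/6 = 11; σ²_B = ((20−6)/6)² = 5.444
te_C = (6 + 4·7 + 20)/6 = 54/6 = 9; σ²_C = ((20−6)/6)² = 5.444
te_D = (2 + 4·4 + 12)/6 = 30/6 = 5; σ²_D = ((12−2)/6)² = 2.778
te_E = (8 + 4·12 + 16)/6 = 72/6 = 12; σ²_E = ((16−8)/6)² = 1.778
te_F = (1 + 4·6 + 11)/6 = 36/6 = 6; σ²_F = ((11−1)/6)² = 2.778
te_G = (1 + 4·2 + 3)/6 = 12/6 = 2; σ²_G = ((3−1)/6)² = 0.111
te_H = (13 + 4·14 + 15)/6 = 84/6 = 14; σ²_H = ((15−13)/6)² = 0.111

Forward pass:
ES_A = 0; EF_A = 10
ES_B = 0; EF_B = 11
ES_C = 11; EF_C = 11+9 = 20
ES_D = 10; EF_D = 10+5 = 15
ES_E = 10; EF_E = 10+12 = 22
ES_F = 10; EF_F = 10+6 = 16
ES_G = 15; EF_G = 15+2 = 17
ES_H = max(EF_C=20, EF_D=15, EF_E=22, EF_F=16, EF_G=17) = 22; EF_H = 22+14 = 36
Expected project duration μ = 36 hours. Critical path: A → E → H.

Variance along critical path = 4.000 + 1.778 + 0.111 = 5.889
σ = √5.889 = 2.427 hours

2.43 hours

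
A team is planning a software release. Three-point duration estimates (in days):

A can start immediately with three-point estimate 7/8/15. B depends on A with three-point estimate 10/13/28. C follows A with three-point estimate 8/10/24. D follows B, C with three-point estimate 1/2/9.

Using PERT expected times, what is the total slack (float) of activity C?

3 days

te_A = (7 + 4·8 + 15)/6 = 54/6 = 9
te_B = (10 + 4·13 + 28)/6 = 90/6 = 15
te_C = (8 + 4·10 + 24)/6 = 72/6 = 12
te_D = (1 + 4·2 + 9)/6 = 18/6 = 3

Forward pass:
ES_A = 0; EF_A = 9
ES_B = 9; EF_B = 9+15 = 24
ES_C = 9; EF_C = 9+12 = 21
ES_D = max(EF_B=24, EF_C=21) = 24; EF_D = 24+3 = 27
Expected project duration μ = 27 days. Critical path: A → B → D.

Backward pass:
LF_D = 27; LS_D = 27−3 = 24
LF_C = LS_D = 24; LS_C = 24−12 = 12
LF_B = LS_D = 24; LS_B = 24−15 = 9
LF_A = min(LS_B=9, LS_C=12) = 9; LS_A = 9−9 = 0
Slack_C = LS_C − ES_C = 12 − 9 = 3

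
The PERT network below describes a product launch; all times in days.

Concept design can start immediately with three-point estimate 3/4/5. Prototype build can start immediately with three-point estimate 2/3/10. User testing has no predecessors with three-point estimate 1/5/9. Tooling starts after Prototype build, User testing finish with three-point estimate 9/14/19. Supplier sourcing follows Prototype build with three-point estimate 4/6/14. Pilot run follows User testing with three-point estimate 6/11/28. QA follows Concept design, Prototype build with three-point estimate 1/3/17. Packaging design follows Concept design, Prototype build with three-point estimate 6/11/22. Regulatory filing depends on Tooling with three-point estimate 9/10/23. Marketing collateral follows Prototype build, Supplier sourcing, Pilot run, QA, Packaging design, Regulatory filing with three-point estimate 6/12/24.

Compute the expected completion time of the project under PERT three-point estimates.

te_Concept design = (3 + 4·4 + 5)/6 = 24/6 = 4
te_Prototype build = (2 + 4·3 + 10)/6 = 24/6 = 4
te_User testing = (1 + 4·5 + 9)/6 = 30/6 = 5
te_Tooling = (9 + 4·14 + 19)/6 = 84/6 = 14
te_Supplier sourcing = (4 + 4·6 + 14)/6 = 42/6 = 7
te_Pilot run = (6 + 4·11 + 28)/6 = 78/6 = 13
te_QA = (1 + 4·3 + 17)/6 = 30/6 = 5
te_Packaging design = (6 + 4·11 + 22)/6 = 72/6 = 12
te_Regulatory filing = (9 + 4·10 + 23)/6 = 72/6 = 12
te_Marketing collateral = (6 + 4·12 + 24)/6 = 78/6 = 13

Forward pass:
ES_Concept design = 0; EF_Concept design = 4
ES_Prototype build = 0; EF_Prototype build = 4
ES_User testing = 0; EF_User testing = 5
ES_Tooling = max(EF_Prototype build=4, EF_User testing=5) = 5; EF_Tooling = 5+14 = 19
ES_Supplier sourcing = 4; EF_Supplier sourcing = 4+7 = 11
ES_Pilot run = 5; EF_Pilot run = 5+13 = 18
ES_QA = max(EF_Concept design=4, EF_Prototype build=4) = 4; EF_QA = 4+5 = 9
ES_Packaging design = max(EF_Concept design=4, EF_Prototype build=4) = 4; EF_Packaging design = 4+12 = 16
ES_Regulatory filing = 19; EF_Regulatory filing = 19+12 = 31
ES_Marketing collateral = max(EF_Prototype build=4, EF_Supplier sourcing=11, EF_Pilot run=18, EF_QA=9, EF_Packaging design=16, EF_Regulatory filing=31) = 31; EF_Marketing collateral = 31+13 = 44
Expected project duration μ = 44 days. Critical path: User testing → Tooling → Regulatory filing → Marketing collateral.

44 days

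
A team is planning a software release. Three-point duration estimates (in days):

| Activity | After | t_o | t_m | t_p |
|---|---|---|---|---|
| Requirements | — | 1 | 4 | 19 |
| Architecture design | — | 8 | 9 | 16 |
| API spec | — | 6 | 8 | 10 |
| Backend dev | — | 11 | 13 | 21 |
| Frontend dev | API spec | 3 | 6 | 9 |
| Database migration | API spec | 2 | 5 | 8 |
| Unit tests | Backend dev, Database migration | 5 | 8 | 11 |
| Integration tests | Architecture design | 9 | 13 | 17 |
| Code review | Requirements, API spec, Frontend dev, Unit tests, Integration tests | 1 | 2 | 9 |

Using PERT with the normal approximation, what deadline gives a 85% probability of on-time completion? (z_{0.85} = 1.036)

te_Requirements = (1 + 4·4 + 19)/6 = 36/6 = 6; σ²_Requirements = ((19−1)/6)² = 9.000
te_Architecture design = (8 + 4·9 + 16)/6 = 60/6 = 10; σ²_Architecture design = ((16−8)/6)² = 1.778
te_API spec = (6 + 4·8 + 10)/6 = 48/6 = 8; σ²_API spec = ((10−6)/6)² = 0.444
te_Backend dev = (11 + 4·13 + 21)/6 = 84/6 = 14; σ²_Backend dev = ((21−11)/6)² = 2.778
te_Frontend dev = (3 + 4·6 + 9)/6 = 36/6 = 6; σ²_Frontend dev = ((9−3)/6)² = 1.000
te_Database migration = (2 + 4·5 + 8)/6 = 30/6 = 5; σ²_Database migration = ((8−2)/6)² = 1.000
te_Unit tests = (5 + 4·8 + 11)/6 = 48/6 = 8; σ²_Unit tests = ((11−5)/6)² = 1.000
te_Integration tests = (9 + 4·13 + 17)/6 = 78/6 = 13; σ²_Integration tests = ((17−9)/6)² = 1.778
te_Code review = (1 + 4·2 + 9)/6 = 18/6 = 3; σ²_Code review = ((9−1)/6)² = 1.778

Forward pass:
ES_Requirements = 0; EF_Requirements = 6
ES_Architecture design = 0; EF_Architecture design = 10
ES_API spec = 0; EF_API spec = 8
ES_Backend dev = 0; EF_Backend dev = 14
ES_Frontend dev = 8; EF_Frontend dev = 8+6 = 14
ES_Database migration = 8; EF_Database migration = 8+5 = 13
ES_Unit tests = max(EF_Backend dev=14, EF_Database migration=13) = 14; EF_Unit tests = 14+8 = 22
ES_Integration tests = 10; EF_Integration tests = 10+13 = 23
ES_Code review = max(EF_Requirements=6, EF_API spec=8, EF_Frontend dev=14, EF_Unit tests=22, EF_Integration tests=23) = 23; EF_Code review = 23+3 = 26
Expected project duration μ = 26 days. Critical path: Architecture design → Integration tests → Code review.

Variance along critical path = 1.778 + 1.778 + 1.778 = 5.333; σ = 2.309 days.
D = μ + z·σ = 26 + 1.036·2.309 = 28.4 days

28.4 days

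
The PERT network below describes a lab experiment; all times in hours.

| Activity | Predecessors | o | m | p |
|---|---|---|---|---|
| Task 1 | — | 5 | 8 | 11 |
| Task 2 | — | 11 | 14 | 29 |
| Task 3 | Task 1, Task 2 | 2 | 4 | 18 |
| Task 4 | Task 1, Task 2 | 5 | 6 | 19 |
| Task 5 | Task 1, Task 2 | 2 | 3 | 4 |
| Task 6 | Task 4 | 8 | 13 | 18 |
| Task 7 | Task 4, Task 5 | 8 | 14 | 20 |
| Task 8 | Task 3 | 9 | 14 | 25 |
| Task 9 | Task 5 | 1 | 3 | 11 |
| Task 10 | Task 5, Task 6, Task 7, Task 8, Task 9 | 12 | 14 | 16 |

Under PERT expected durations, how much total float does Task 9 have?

te_Task 1 = (5 + 4·8 + 11)/6 = 48/6 = 8
te_Task 2 = (11 + 4·14 + 29)/6 = 96/6 = 16
te_Task 3 = (2 + 4·4 + 18)/6 = 36/6 = 6
te_Task 4 = (5 + 4·6 + 19)/6 = 48/6 = 8
te_Task 5 = (2 + 4·3 + 4)/6 = 18/6 = 3
te_Task 6 = (8 + 4·13 + 18)/6 = 78/6 = 13
te_Task 7 = (8 + 4·14 + 20)/6 = 84/6 = 14
te_Task 8 = (9 + 4·14 + 25)/6 = 90/6 = 15
te_Task 9 = (1 + 4·3 + 11)/6 = 24/6 = 4
te_Task 10 = (12 + 4·14 + 16)/6 = 84/6 = 14

Forward pass:
ES_Task 1 = 0; EF_Task 1 = 8
ES_Task 2 = 0; EF_Task 2 = 16
ES_Task 3 = max(EF_Task 1=8, EF_Task 2=16) = 16; EF_Task 3 = 16+6 = 22
ES_Task 4 = max(EF_Task 1=8, EF_Task 2=16) = 16; EF_Task 4 = 16+8 = 24
ES_Task 5 = max(EF_Task 1=8, EF_Task 2=16) = 16; EF_Task 5 = 16+3 = 19
ES_Task 6 = 24; EF_Task 6 = 24+13 = 37
ES_Task 7 = max(EF_Task 4=24, EF_Task 5=19) = 24; EF_Task 7 = 24+14 = 38
ES_Task 8 = 22; EF_Task 8 = 22+15 = 37
ES_Task 9 = 19; EF_Task 9 = 19+4 = 23
ES_Task 10 = max(EF_Task 5=19, EF_Task 6=37, EF_Task 7=38, EF_Task 8=37, EF_Task 9=23) = 38; EF_Task 10 = 38+14 = 52
Expected project duration μ = 52 hours. Critical path: Task 2 → Task 4 → Task 7 → Task 10.

Backward pass:
LF_Task 10 = 52; LS_Task 10 = 52−14 = 38
LF_Task 9 = LS_Task 10 = 38; LS_Task 9 = 38−4 = 34
LF_Task 8 = LS_Task 10 = 38; LS_Task 8 = 38−15 = 23
LF_Task 7 = LS_Task 10 = 38; LS_Task 7 = 38−14 = 24
LF_Task 6 = LS_Task 10 = 38; LS_Task 6 = 38−13 = 25
LF_Task 5 = min(LS_Task 7=24, LS_Task 9=34, LS_Task 10=38) = 24; LS_Task 5 = 24−3 = 21
LF_Task 4 = min(LS_Task 6=25, LS_Task 7=24) = 24; LS_Task 4 = 24−8 = 16
LF_Task 3 = LS_Task 8 = 23; LS_Task 3 = 23−6 = 17
LF_Task 2 = min(LS_Task 3=17, LS_Task 4=16, LS_Task 5=21) = 16; LS_Task 2 = 16−16 = 0
LF_Task 1 = min(LS_Task 3=17, LS_Task 4=16, LS_Task 5=21) = 16; LS_Task 1 = 16−8 = 8
Slack_Task 9 = LS_Task 9 − ES_Task 9 = 34 − 19 = 15

15 hours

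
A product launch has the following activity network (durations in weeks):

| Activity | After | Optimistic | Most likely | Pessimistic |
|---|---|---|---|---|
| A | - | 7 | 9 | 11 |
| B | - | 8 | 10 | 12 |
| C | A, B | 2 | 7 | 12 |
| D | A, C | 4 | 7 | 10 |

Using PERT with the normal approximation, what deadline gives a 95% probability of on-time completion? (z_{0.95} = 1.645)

te_A = (7 + 4·9 + 11)/6 = 54/6 = 9; σ²_A = ((11−7)/6)² = 0.444
te_B = (8 + 4·10 + 12)/6 = 60/6 = 10; σ²_B = ((12−8)/6)² = 0.444
te_C = (2 + 4·7 + 12)/6 = 42/6 = 7; σ²_C = ((12−2)/6)² = 2.778
te_D = (4 + 4·7 + 10)/6 = 42/6 = 7; σ²_D = ((10−4)/6)² = 1.000

Forward pass:
ES_A = 0; EF_A = 9
ES_B = 0; EF_B = 10
ES_C = max(EF_A=9, EF_B=10) = 10; EF_C = 10+7 = 17
ES_D = max(EF_A=9, EF_C=17) = 17; EF_D = 17+7 = 24
Expected project duration μ = 24 weeks. Critical path: B → C → D.

Variance along critical path = 0.444 + 2.778 + 1.000 = 4.222; σ = 2.055 weeks.
D = μ + z·σ = 24 + 1.645·2.055 = 27.4 weeks

27.4 weeks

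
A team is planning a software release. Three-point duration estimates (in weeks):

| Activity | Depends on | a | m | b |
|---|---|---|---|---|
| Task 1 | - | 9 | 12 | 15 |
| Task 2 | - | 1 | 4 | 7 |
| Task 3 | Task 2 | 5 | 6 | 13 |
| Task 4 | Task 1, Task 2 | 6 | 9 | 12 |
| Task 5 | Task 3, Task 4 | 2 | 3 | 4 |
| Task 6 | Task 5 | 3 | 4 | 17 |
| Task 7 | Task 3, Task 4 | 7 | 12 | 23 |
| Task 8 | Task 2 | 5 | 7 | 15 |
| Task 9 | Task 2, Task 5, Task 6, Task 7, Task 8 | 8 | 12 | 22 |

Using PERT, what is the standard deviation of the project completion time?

te_Task 1 = (9 + 4·12 + 15)/6 = 72/6 = 12; σ²_Task 1 = ((15−9)/6)² = 1.000
te_Task 2 = (1 + 4·4 + 7)/6 = 24/6 = 4; σ²_Task 2 = ((7−1)/6)² = 1.000
te_Task 3 = (5 + 4·6 + 13)/6 = 42/6 = 7; σ²_Task 3 = ((13−5)/6)² = 1.778
te_Task 4 = (6 + 4·9 + 12)/6 = 54/6 = 9; σ²_Task 4 = ((12−6)/6)² = 1.000
te_Task 5 = (2 + 4·3 + 4)/6 = 18/6 = 3; σ²_Task 5 = ((4−2)/6)² = 0.111
te_Task 6 = (3 + 4·4 + 17)/6 = 36/6 = 6; σ²_Task 6 = ((17−3)/6)² = 5.444
te_Task 7 = (7 + 4·12 + 23)/6 = 78/6 = 13; σ²_Task 7 = ((23−7)/6)² = 7.111
te_Task 8 = (5 + 4·7 + 15)/6 = 48/6 = 8; σ²_Task 8 = ((15−5)/6)² = 2.778
te_Task 9 = (8 + 4·12 + 22)/6 = 78/6 = 13; σ²_Task 9 = ((22−8)/6)² = 5.444

Forward pass:
ES_Task 1 = 0; EF_Task 1 = 12
ES_Task 2 = 0; EF_Task 2 = 4
ES_Task 3 = 4; EF_Task 3 = 4+7 = 11
ES_Task 4 = max(EF_Task 1=12, EF_Task 2=4) = 12; EF_Task 4 = 12+9 = 21
ES_Task 5 = max(EF_Task 3=11, EF_Task 4=21) = 21; EF_Task 5 = 21+3 = 24
ES_Task 6 = 24; EF_Task 6 = 24+6 = 30
ES_Task 7 = max(EF_Task 3=11, EF_Task 4=21) = 21; EF_Task 7 = 21+13 = 34
ES_Task 8 = 4; EF_Task 8 = 4+8 = 12
ES_Task 9 = max(EF_Task 2=4, EF_Task 5=24, EF_Task 6=30, EF_Task 7=34, EF_Task 8=12) = 34; EF_Task 9 = 34+13 = 47
Expected project duration μ = 47 weeks. Critical path: Task 1 → Task 4 → Task 7 → Task 9.

Variance along critical path = 1.000 + 1.000 + 7.111 + 5.444 = 14.556
σ = √14.556 = 3.815 weeks

3.82 weeks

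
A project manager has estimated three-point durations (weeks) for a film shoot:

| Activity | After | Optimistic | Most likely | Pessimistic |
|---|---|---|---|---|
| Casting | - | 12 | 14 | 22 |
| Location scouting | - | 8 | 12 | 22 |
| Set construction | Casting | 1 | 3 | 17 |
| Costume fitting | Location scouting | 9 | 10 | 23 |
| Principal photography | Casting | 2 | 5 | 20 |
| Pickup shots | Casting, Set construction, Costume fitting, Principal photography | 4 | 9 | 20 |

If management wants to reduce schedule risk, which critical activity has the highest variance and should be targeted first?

Pickup shots

te_Casting = (12 + 4·14 + 22)/6 = 90/6 = 15; σ²_Casting = ((22−12)/6)² = 2.778
te_Location scouting = (8 + 4·12 + 22)/6 = 78/6 = 13; σ²_Location scouting = ((22−8)/6)² = 5.444
te_Set construction = (1 + 4·3 + 17)/6 = 30/6 = 5; σ²_Set construction = ((17−1)/6)² = 7.111
te_Costume fitting = (9 + 4·10 + 23)/6 = 72/6 = 12; σ²_Costume fitting = ((23−9)/6)² = 5.444
te_Principal photography = (2 + 4·5 + 20)/6 = 42/6 = 7; σ²_Principal photography = ((20−2)/6)² = 9.000
te_Pickup shots = (4 + 4·9 + 20)/6 = 60/6 = 10; σ²_Pickup shots = ((20−4)/6)² = 7.111

Forward pass:
ES_Casting = 0; EF_Casting = 15
ES_Location scouting = 0; EF_Location scouting = 13
ES_Set construction = 15; EF_Set construction = 15+5 = 20
ES_Costume fitting = 13; EF_Costume fitting = 13+12 = 25
ES_Principal photography = 15; EF_Principal photography = 15+7 = 22
ES_Pickup shots = max(EF_Casting=15, EF_Set construction=20, EF_Costume fitting=25, EF_Principal photography=22) = 25; EF_Pickup shots = 25+10 = 35
Expected project duration μ = 35 weeks. Critical path: Location scouting → Costume fitting → Pickup shots.

Variances on critical path: σ²_Location scouting=5.444, σ²_Costume fitting=5.444, σ²_Pickup shots=7.111.
Largest is σ²_Pickup shots = 7.111.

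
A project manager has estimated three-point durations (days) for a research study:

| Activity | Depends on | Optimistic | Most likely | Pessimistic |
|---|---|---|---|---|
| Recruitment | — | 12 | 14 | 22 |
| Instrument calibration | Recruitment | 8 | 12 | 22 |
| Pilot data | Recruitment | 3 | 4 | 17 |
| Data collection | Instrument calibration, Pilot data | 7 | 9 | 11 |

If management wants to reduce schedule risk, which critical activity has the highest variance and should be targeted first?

Instrument calibration

te_Recruitment = (12 + 4·14 + 22)/6 = 90/6 = 15; σ²_Recruitment = ((22−12)/6)² = 2.778
te_Instrument calibration = (8 + 4·12 + 22)/6 = 78/6 = 13; σ²_Instrument calibration = ((22−8)/6)² = 5.444
te_Pilot data = (3 + 4·4 + 17)/6 = 36/6 = 6; σ²_Pilot data = ((17−3)/6)² = 5.444
te_Data collection = (7 + 4·9 + 11)/6 = 54/6 = 9; σ²_Data collection = ((11−7)/6)² = 0.444

Forward pass:
ES_Recruitment = 0; EF_Recruitment = 15
ES_Instrument calibration = 15; EF_Instrument calibration = 15+13 = 28
ES_Pilot data = 15; EF_Pilot data = 15+6 = 21
ES_Data collection = max(EF_Instrument calibration=28, EF_Pilot data=21) = 28; EF_Data collection = 28+9 = 37
Expected project duration μ = 37 days. Critical path: Recruitment → Instrument calibration → Data collection.

Variances on critical path: σ²_Recruitment=2.778, σ²_Instrument calibration=5.444, σ²_Data collection=0.444.
Largest is σ²_Instrument calibration = 5.444.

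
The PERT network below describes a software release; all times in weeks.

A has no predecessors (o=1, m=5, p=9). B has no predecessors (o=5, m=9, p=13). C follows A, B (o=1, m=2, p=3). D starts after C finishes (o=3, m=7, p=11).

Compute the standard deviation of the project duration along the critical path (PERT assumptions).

te_A = (1 + 4·5 + 9)/6 = 30/6 = 5; σ²_A = ((9−1)/6)² = 1.778
te_B = (5 + 4·9 + 13)/6 = 54/6 = 9; σ²_B = ((13−5)/6)² = 1.778
te_C = (1 + 4·2 + 3)/6 = 12/6 = 2; σ²_C = ((3−1)/6)² = 0.111
te_D = (3 + 4·7 + 11)/6 = 42/6 = 7; σ²_D = ((11−3)/6)² = 1.778

Forward pass:
ES_A = 0; EF_A = 5
ES_B = 0; EF_B = 9
ES_C = max(EF_A=5, EF_B=9) = 9; EF_C = 9+2 = 11
ES_D = 11; EF_D = 11+7 = 18
Expected project duration μ = 18 weeks. Critical path: B → C → D.

Variance along critical path = 1.778 + 0.111 + 1.778 = 3.667
σ = √3.667 = 1.915 weeks

1.91 weeks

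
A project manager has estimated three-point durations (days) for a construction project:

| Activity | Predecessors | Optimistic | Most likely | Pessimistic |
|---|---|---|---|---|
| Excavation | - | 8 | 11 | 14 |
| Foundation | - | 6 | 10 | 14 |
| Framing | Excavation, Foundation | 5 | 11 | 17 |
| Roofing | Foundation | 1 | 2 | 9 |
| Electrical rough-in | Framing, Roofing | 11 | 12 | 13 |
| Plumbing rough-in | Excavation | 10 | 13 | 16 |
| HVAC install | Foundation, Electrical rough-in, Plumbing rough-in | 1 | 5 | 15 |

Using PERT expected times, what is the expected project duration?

40 days

te_Excavation = (8 + 4·11 + 14)/6 = 66/6 = 11
te_Foundation = (6 + 4·10 + 14)/6 = 60/6 = 10
te_Framing = (5 + 4·11 + 17)/6 = 66/6 = 11
te_Roofing = (1 + 4·2 + 9)/6 = 18/6 = 3
te_Electrical rough-in = (11 + 4·12 + 13)/6 = 72/6 = 12
te_Plumbing rough-in = (10 + 4·13 + 16)/6 = 78/6 = 13
te_HVAC install = (1 + 4·5 + 15)/6 = 36/6 = 6

Forward pass:
ES_Excavation = 0; EF_Excavation = 11
ES_Foundation = 0; EF_Foundation = 10
ES_Framing = max(EF_Excavation=11, EF_Foundation=10) = 11; EF_Framing = 11+11 = 22
ES_Roofing = 10; EF_Roofing = 10+3 = 13
ES_Electrical rough-in = max(EF_Framing=22, EF_Roofing=13) = 22; EF_Electrical rough-in = 22+12 = 34
ES_Plumbing rough-in = 11; EF_Plumbing rough-in = 11+13 = 24
ES_HVAC install = max(EF_Foundation=10, EF_Electrical rough-in=34, EF_Plumbing rough-in=24) = 34; EF_HVAC install = 34+6 = 40
Expected project duration μ = 40 days. Critical path: Excavation → Framing → Electrical rough-in → HVAC install.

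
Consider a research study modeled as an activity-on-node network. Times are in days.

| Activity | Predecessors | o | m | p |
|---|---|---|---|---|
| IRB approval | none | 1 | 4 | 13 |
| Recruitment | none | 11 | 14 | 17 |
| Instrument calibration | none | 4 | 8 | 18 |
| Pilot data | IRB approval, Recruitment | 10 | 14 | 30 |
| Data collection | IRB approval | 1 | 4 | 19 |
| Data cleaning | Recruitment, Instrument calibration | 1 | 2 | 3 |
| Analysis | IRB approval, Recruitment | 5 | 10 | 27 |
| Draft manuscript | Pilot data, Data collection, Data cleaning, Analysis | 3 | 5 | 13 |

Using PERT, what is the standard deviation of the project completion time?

3.86 days

te_IRB approval = (1 + 4·4 + 13)/6 = 30/6 = 5; σ²_IRB approval = ((13−1)/6)² = 4.000
te_Recruitment = (11 + 4·14 + 17)/6 = 84/6 = 14; σ²_Recruitment = ((17−11)/6)² = 1.000
te_Instrument calibration = (4 + 4·8 + 18)/6 = 54/6 = 9; σ²_Instrument calibration = ((18−4)/6)² = 5.444
te_Pilot data = (10 + 4·14 + 30)/6 = 96/6 = 16; σ²_Pilot data = ((30−10)/6)² = 11.111
te_Data collection = (1 + 4·4 + 19)/6 = 36/6 = 6; σ²_Data collection = ((19−1)/6)² = 9.000
te_Data cleaning = (1 + 4·2 + 3)/6 = 12/6 = 2; σ²_Data cleaning = ((3−1)/6)² = 0.111
te_Analysis = (5 + 4·10 + 27)/6 = 72/6 = 12; σ²_Analysis = ((27−5)/6)² = 13.444
te_Draft manuscript = (3 + 4·5 + 13)/6 = 36/6 = 6; σ²_Draft manuscript = ((13−3)/6)² = 2.778

Forward pass:
ES_IRB approval = 0; EF_IRB approval = 5
ES_Recruitment = 0; EF_Recruitment = 14
ES_Instrument calibration = 0; EF_Instrument calibration = 9
ES_Pilot data = max(EF_IRB approval=5, EF_Recruitment=14) = 14; EF_Pilot data = 14+16 = 30
ES_Data collection = 5; EF_Data collection = 5+6 = 11
ES_Data cleaning = max(EF_Recruitment=14, EF_Instrument calibration=9) = 14; EF_Data cleaning = 14+2 = 16
ES_Analysis = max(EF_IRB approval=5, EF_Recruitment=14) = 14; EF_Analysis = 14+12 = 26
ES_Draft manuscript = max(EF_Pilot data=30, EF_Data collection=11, EF_Data cleaning=16, EF_Analysis=26) = 30; EF_Draft manuscript = 30+6 = 36
Expected project duration μ = 36 days. Critical path: Recruitment → Pilot data → Draft manuscript.

Variance along critical path = 1.000 + 11.111 + 2.778 = 14.889
σ = √14.889 = 3.859 days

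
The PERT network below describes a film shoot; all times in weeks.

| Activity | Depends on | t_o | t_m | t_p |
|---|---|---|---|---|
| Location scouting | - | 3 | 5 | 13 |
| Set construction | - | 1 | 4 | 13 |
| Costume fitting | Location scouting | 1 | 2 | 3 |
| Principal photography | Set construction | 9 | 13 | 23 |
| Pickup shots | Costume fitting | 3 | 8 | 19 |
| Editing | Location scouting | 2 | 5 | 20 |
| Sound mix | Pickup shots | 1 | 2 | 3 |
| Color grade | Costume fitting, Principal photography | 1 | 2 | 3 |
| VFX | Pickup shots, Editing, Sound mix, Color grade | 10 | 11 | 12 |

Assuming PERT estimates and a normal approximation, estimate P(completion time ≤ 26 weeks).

te_Location scouting = (3 + 4·5 + 13)/6 = 36/6 = 6; σ²_Location scouting = ((13−3)/6)² = 2.778
te_Set construction = (1 + 4·4 + 13)/6 = 30/6 = 5; σ²_Set construction = ((13−1)/6)² = 4.000
te_Costume fitting = (1 + 4·2 + 3)/6 = 12/6 = 2; σ²_Costume fitting = ((3−1)/6)² = 0.111
te_Principal photography = (9 + 4·13 + 23)/6 = 84/6 = 14; σ²_Principal photography = ((23−9)/6)² = 5.444
te_Pickup shots = (3 + 4·8 + 19)/6 = 54/6 = 9; σ²_Pickup shots = ((19−3)/6)² = 7.111
te_Editing = (2 + 4·5 + 20)/6 = 42/6 = 7; σ²_Editing = ((20−2)/6)² = 9.000
te_Sound mix = (1 + 4·2 + 3)/6 = 12/6 = 2; σ²_Sound mix = ((3−1)/6)² = 0.111
te_Color grade = (1 + 4·2 + 3)/6 = 12/6 = 2; σ²_Color grade = ((3−1)/6)² = 0.111
te_VFX = (10 + 4·11 + 12)/6 = 66/6 = 11; σ²_VFX = ((12−10)/6)² = 0.111

Forward pass:
ES_Location scouting = 0; EF_Location scouting = 6
ES_Set construction = 0; EF_Set construction = 5
ES_Costume fitting = 6; EF_Costume fitting = 6+2 = 8
ES_Principal photography = 5; EF_Principal photography = 5+14 = 19
ES_Pickup shots = 8; EF_Pickup shots = 8+9 = 17
ES_Editing = 6; EF_Editing = 6+7 = 13
ES_Sound mix = 17; EF_Sound mix = 17+2 = 19
ES_Color grade = max(EF_Costume fitting=8, EF_Principal photography=19) = 19; EF_Color grade = 19+2 = 21
ES_VFX = max(EF_Pickup shots=17, EF_Editing=13, EF_Sound mix=19, EF_Color grade=21) = 21; EF_VFX = 21+11 = 32
Expected project duration μ = 32 weeks. Critical path: Set construction → Principal photography → Color grade → VFX.

Variance along critical path = 4.000 + 5.444 + 0.111 + 0.111 = 9.667; σ = √9.667 = 3.109 weeks.
Z = (26 − 32) / 3.109 = -1.930
P(T ≤ 26) = Φ(-1.930) ≈ 0.027

0.027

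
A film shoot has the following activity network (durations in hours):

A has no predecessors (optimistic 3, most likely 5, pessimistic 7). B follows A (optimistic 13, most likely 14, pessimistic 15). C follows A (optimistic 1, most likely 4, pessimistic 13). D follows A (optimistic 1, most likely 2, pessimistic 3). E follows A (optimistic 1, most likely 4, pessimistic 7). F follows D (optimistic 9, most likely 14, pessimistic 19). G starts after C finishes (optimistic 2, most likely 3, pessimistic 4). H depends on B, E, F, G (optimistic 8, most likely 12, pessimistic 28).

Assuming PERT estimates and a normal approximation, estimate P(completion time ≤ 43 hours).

te_A = (3 + 4·5 + 7)/6 = 30/6 = 5; σ²_A = ((7−3)/6)² = 0.444
te_B = (13 + 4·14 + 15)/6 = 84/6 = 14; σ²_B = ((15−13)/6)² = 0.111
te_C = (1 + 4·4 + 13)/6 = 30/6 = 5; σ²_C = ((13−1)/6)² = 4.000
te_D = (1 + 4·2 + 3)/6 = 12/6 = 2; σ²_D = ((3−1)/6)² = 0.111
te_E = (1 + 4·4 + 7)/6 = 24/6 = 4; σ²_E = ((7−1)/6)² = 1.000
te_F = (9 + 4·14 + 19)/6 = 84/6 = 14; σ²_F = ((19−9)/6)² = 2.778
te_G = (2 + 4·3 + 4)/6 = 18/6 = 3; σ²_G = ((4−2)/6)² = 0.111
te_H = (8 + 4·12 + 28)/6 = 84/6 = 14; σ²_H = ((28−8)/6)² = 11.111

Forward pass:
ES_A = 0; EF_A = 5
ES_B = 5; EF_B = 5+14 = 19
ES_C = 5; EF_C = 5+5 = 10
ES_D = 5; EF_D = 5+2 = 7
ES_E = 5; EF_E = 5+4 = 9
ES_F = 7; EF_F = 7+14 = 21
ES_G = 10; EF_G = 10+3 = 13
ES_H = max(EF_B=19, EF_E=9, EF_F=21, EF_G=13) = 21; EF_H = 21+14 = 35
Expected project duration μ = 35 hours. Critical path: A → D → F → H.

Variance along critical path = 0.444 + 0.111 + 2.778 + 11.111 = 14.444; σ = √14.444 = 3.801 hours.
Z = (43 − 35) / 3.801 = 2.105
P(T ≤ 43) = Φ(2.105) ≈ 0.982

0.982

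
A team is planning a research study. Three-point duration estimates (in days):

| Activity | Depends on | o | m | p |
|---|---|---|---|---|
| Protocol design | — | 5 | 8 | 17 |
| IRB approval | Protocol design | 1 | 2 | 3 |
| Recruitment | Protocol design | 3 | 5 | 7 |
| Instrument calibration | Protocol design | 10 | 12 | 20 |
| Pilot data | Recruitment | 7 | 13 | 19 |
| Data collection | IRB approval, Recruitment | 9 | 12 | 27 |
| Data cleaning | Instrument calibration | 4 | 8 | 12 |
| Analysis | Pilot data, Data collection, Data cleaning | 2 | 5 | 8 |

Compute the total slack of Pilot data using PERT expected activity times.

3 days

te_Protocol design = (5 + 4·8 + 17)/6 = 54/6 = 9
te_IRB approval = (1 + 4·2 + 3)/6 = 12/6 = 2
te_Recruitment = (3 + 4·5 + 7)/6 = 30/6 = 5
te_Instrument calibration = (10 + 4·12 + 20)/6 = 78/6 = 13
te_Pilot data = (7 + 4·13 + 19)/6 = 78/6 = 13
te_Data collection = (9 + 4·12 + 27)/6 = 84/6 = 14
te_Data cleaning = (4 + 4·8 + 12)/6 = 48/6 = 8
te_Analysis = (2 + 4·5 + 8)/6 = 30/6 = 5

Forward pass:
ES_Protocol design = 0; EF_Protocol design = 9
ES_IRB approval = 9; EF_IRB approval = 9+2 = 11
ES_Recruitment = 9; EF_Recruitment = 9+5 = 14
ES_Instrument calibration = 9; EF_Instrument calibration = 9+13 = 22
ES_Pilot data = 14; EF_Pilot data = 14+13 = 27
ES_Data collection = max(EF_IRB approval=11, EF_Recruitment=14) = 14; EF_Data collection = 14+14 = 28
ES_Data cleaning = 22; EF_Data cleaning = 22+8 = 30
ES_Analysis = max(EF_Pilot data=27, EF_Data collection=28, EF_Data cleaning=30) = 30; EF_Analysis = 30+5 = 35
Expected project duration μ = 35 days. Critical path: Protocol design → Instrument calibration → Data cleaning → Analysis.

Backward pass:
LF_Analysis = 35; LS_Analysis = 35−5 = 30
LF_Data cleaning = LS_Analysis = 30; LS_Data cleaning = 30−8 = 22
LF_Data collection = LS_Analysis = 30; LS_Data collection = 30−14 = 16
LF_Pilot data = LS_Analysis = 30; LS_Pilot data = 30−13 = 17
LF_Instrument calibration = LS_Data cleaning = 22; LS_Instrument calibration = 22−13 = 9
LF_Recruitment = min(LS_Pilot data=17, LS_Data collection=16) = 16; LS_Recruitment = 16−5 = 11
LF_IRB approval = LS_Data collection = 16; LS_IRB approval = 16−2 = 14
LF_Protocol design = min(LS_IRB approval=14, LS_Recruitment=11, LS_Instrument calibration=9) = 9; LS_Protocol design = 9−9 = 0
Slack_Pilot data = LS_Pilot data − ES_Pilot data = 17 − 14 = 3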